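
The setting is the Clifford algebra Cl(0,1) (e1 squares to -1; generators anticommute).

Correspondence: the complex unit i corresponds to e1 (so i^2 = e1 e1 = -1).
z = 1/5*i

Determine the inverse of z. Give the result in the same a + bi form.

In blades: z = 1/5*e1.
With qbar = -1/5*e1 (scalar fixed, mapped units negated), z qbar = 1/25 (the sum of squared coefficients), so z^-1 = qbar / (1/25) = -5*e1; translating back:
Answer: -5i


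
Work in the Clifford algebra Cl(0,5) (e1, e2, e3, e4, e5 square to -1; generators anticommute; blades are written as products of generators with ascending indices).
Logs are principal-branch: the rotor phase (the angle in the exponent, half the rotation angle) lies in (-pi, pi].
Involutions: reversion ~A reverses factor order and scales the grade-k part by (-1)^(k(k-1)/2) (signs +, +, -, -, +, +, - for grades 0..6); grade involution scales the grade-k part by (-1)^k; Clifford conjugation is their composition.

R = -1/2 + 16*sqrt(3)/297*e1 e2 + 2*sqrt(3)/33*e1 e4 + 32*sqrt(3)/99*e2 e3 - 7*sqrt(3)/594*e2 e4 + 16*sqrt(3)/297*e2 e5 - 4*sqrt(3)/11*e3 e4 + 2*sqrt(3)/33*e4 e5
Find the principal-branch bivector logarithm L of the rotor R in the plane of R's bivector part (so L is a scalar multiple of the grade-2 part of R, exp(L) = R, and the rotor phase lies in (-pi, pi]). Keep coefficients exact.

The scalar part of R is -1/2, and that scalar determines the rotor phase on the principal branch; recovering the unit plane as bivector-part over sine of the phase gives L = phase * plane.
Concretely: cos(phase) = -1/2 gives phase = ±2*pi/3, and since phase/sin(phase) is even the sign is immaterial: L = (phase/sin(phase)) * <R>_2 = (4*sqrt(3)*pi/9) * <R>_2.
Answer: 64*pi/891*e1 e2 + 8*pi/99*e1 e4 + 128*pi/297*e2 e3 - 14*pi/891*e2 e4 + 64*pi/891*e2 e5 - 16*pi/33*e3 e4 + 8*pi/99*e4 e5


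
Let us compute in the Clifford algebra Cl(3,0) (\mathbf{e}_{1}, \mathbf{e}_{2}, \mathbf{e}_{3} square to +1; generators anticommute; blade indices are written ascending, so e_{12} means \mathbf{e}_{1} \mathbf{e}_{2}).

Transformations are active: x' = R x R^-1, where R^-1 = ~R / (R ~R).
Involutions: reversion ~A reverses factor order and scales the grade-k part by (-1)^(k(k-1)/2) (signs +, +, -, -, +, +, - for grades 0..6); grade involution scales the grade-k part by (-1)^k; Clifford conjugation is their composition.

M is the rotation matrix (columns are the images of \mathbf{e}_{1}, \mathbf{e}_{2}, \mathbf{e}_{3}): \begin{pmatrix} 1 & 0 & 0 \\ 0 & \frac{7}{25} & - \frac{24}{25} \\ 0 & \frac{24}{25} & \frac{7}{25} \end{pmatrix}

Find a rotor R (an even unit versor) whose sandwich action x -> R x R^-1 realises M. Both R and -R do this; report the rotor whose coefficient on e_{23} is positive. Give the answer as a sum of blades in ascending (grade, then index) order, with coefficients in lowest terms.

Method: write R = a + b12*e_{12} + b13*e_{13} + b23*e_{23} with a^2 + b12^2 + b13^2 + b23^2 = 1 (so R^-1 = ~R). Expanding the columns R e_j ~R gives tr M = 4a^2 - 1 and, from the antisymmetric part, M21 - M12 = -4a*b12, M13 - M31 = 4a*b13, M32 - M23 = -4a*b23.
Here tr M = \frac{39}{25}, so a^2 = (1 + tr M)/4 = \frac{16}{25} and a = ±\frac{4}{5}. Taking a = \frac{4}{5}: M21 - M12 = 0, M13 - M31 = 0, M32 - M23 = \frac{48}{25}, giving b12 = 0, b13 = 0, b23 = -\frac{3}{5}, i.e. R = \frac{4}{5} - \frac{3}{5} e_{23}.
Its e_{23} coefficient is negative, so report the other preimage -R.
Answer: -\frac{4}{5} + \frac{3}{5} e_{23}. Why the constraint matters: R and -R act identically through the sandwich — M has trace \frac{39}{25} either way — so only the sign condition on e_{23} picks one of the two preimages.


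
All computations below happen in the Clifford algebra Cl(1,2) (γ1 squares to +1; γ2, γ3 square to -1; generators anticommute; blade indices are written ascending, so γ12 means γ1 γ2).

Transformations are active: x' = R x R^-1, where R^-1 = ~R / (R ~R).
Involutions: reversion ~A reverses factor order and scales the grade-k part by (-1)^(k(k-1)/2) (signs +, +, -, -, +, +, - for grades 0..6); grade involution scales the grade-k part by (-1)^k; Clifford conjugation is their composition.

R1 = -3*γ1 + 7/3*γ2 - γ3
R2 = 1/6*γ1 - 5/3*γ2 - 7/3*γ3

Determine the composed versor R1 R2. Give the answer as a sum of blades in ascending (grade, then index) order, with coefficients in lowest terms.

Distribute over the terms of R1 (each basis-blade product reordered to ascending indices, repeated generators contracted through their squares):
(-3*γ1) R2 = -1/2 + 5*γ12 + 7*γ13
(7/3*γ2) R2 = 35/9 - 7/18*γ12 - 49/9*γ23
(-γ3) R2 = -7/3 + 1/6*γ13 - 5/3*γ23
Summing the partial products and collecting blades:
Answer: 19/18 + 83/18*γ12 + 43/6*γ13 - 64/9*γ23


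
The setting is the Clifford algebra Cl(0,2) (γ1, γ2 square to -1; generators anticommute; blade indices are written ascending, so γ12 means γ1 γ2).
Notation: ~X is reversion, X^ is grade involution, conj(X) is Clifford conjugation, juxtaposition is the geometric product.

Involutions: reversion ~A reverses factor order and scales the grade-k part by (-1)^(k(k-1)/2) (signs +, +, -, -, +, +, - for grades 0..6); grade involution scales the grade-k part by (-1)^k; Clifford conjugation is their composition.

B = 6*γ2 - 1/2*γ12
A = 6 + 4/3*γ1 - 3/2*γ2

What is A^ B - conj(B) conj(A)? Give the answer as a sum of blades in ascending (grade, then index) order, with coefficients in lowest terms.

first term: -9 - 3/4*γ1 + 106/3*γ2 - 11*γ12
second term: 9 - 3/4*γ1 - 110/3*γ2 - 5*γ12
Answer: -18 + 72*γ2 - 6*γ12


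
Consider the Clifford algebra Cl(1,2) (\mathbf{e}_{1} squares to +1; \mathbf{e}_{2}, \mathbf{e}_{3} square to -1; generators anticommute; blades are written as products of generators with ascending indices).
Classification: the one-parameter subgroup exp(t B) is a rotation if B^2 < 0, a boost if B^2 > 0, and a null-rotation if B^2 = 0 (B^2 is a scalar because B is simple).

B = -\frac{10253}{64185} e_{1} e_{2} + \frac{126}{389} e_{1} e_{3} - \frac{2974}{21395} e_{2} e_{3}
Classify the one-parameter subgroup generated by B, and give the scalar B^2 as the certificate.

B^2 term by term: the squares give (-\frac{10253}{64185})^2*(e_{1} e_{2})^2 + (\frac{126}{389})^2*(e_{1} e_{3})^2 + (-\frac{2974}{21395})^2*(e_{2} e_{3})^2 = \frac{105124009}{4119714225}*(+1) + \frac{15876}{151321}*(+1) + \frac{8844676}{457746025}*(-1) = \frac{1}{9} (each basis 2-blade squares to minus the product of its generators' squares); cross terms between blades sharing an index anticommute and cancel. So B^2 = \frac{1}{9}.
Answer: boost, certificate B^2 = \frac{1}{9}. Certificate logic: \frac{1}{9} is a conjugation-invariant scalar, so its sign fixes rotation versus boost versus null-rotation outright.


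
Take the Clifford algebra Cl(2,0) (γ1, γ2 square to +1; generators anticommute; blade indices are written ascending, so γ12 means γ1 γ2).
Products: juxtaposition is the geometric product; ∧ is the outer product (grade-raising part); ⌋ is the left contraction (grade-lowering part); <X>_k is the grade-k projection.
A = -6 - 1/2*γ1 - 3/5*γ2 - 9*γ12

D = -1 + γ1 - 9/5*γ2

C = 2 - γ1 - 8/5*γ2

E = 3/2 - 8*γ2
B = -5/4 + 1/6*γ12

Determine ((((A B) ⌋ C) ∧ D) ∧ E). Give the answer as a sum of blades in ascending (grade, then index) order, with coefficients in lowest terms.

step 1: 9 + 29/40*γ1 + 2/3*γ2 + 41/4*γ12
step 2: 389/24 - 9*γ1 - 72/5*γ2
step 3: -389/24 + 605/24*γ1 - 591/40*γ2 + 153/5*γ12
step 4: -389/16 + 605/16*γ1 + 25801/240*γ2 - 4673/30*γ12
Answer: -389/16 + 605/16*γ1 + 25801/240*γ2 - 4673/30*γ12


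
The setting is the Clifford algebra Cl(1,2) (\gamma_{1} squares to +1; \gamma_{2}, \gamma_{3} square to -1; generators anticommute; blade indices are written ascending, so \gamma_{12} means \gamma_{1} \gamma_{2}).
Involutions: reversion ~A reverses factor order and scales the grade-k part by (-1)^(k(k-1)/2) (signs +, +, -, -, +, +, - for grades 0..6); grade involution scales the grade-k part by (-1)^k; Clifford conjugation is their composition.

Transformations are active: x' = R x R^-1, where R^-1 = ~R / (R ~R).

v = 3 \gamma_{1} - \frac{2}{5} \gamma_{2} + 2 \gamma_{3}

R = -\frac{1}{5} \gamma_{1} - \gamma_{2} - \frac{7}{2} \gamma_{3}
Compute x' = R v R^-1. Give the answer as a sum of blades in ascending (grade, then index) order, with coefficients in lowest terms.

~R = -\frac{1}{5} \gamma_{1} - \gamma_{2} - \frac{7}{2} \gamma_{3}, and R ~R = -\frac{1321}{100}, so R^-1 = ~R / (-\frac{1321}{100}).
R v = 6 + \frac{77}{25} \gamma_{12} + \frac{101}{10} \gamma_{13} - \frac{17}{5} \gamma_{23}
Answer: -\frac{3723}{1321} \gamma_{1} + \frac{8642}{6605} \gamma_{2} + \frac{1558}{1321} \gamma_{3}


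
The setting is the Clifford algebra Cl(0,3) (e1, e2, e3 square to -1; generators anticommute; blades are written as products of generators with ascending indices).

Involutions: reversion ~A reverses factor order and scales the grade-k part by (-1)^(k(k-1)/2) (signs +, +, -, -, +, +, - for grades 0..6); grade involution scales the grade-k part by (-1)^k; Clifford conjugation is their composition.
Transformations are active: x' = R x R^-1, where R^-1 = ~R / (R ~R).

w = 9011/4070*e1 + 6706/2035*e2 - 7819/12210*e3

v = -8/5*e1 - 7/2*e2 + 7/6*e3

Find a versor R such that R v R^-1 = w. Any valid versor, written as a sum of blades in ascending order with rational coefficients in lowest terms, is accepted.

Take R = v + w = 2499/4070*e1 - 833/4070*e2 + 1071/2035*e3. Because q(v) = q(w) = -7277/450, conjugation by R sends v exactly to w.
Answer: 2499/4070*e1 - 833/4070*e2 + 1071/2035*e3


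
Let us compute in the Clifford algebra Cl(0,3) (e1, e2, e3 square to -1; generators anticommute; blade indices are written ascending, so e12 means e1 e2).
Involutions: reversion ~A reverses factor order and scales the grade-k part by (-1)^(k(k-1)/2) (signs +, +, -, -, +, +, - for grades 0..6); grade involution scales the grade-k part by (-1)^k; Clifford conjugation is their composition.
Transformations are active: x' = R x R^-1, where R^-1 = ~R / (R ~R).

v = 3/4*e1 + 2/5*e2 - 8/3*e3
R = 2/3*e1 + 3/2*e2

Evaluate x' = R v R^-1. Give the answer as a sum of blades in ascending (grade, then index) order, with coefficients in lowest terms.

~R = 2/3*e1 + 3/2*e2, and R ~R = -97/36, so R^-1 = ~R / (-97/36).
R v = -11/10 - 103/120*e12 - 16/9*e13 - 4*e23
Answer: -399/1940*e1 + 80/97*e2 + 8/3*e3


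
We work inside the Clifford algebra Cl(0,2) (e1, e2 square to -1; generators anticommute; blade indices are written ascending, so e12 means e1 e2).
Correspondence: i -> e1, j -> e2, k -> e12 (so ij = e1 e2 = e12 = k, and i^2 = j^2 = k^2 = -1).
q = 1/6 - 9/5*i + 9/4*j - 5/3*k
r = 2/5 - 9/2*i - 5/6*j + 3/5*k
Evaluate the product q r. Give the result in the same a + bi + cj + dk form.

In blades: q = 1/6 - 9/5*e1 + 9/4*e2 - 5/3*e12, r = 2/5 - 9/2*e1 - 5/6*e2 + 3/5*e12.
Distribute q over r term by term (generator squares from the signature, products reordered to ascending indices): (1/6)*r = 1/15 - 3/4*e1 - 5/36*e2 + 1/10*e12; (-9/5*e1)*r = -81/10 - 18/25*e1 + 27/25*e2 + 3/2*e12; (9/4*e2)*r = 15/8 + 27/20*e1 + 9/10*e2 + 81/8*e12; (-5/3*e12)*r = 1 - 25/18*e1 + 15/2*e2 - 2/3*e12.
Sum: -619/120 - 679/450*e1 + 8407/900*e2 + 1327/120*e12; translating back through the correspondence:
Answer: -619/120 - 679/450*i + 8407/900*j + 1327/120*k


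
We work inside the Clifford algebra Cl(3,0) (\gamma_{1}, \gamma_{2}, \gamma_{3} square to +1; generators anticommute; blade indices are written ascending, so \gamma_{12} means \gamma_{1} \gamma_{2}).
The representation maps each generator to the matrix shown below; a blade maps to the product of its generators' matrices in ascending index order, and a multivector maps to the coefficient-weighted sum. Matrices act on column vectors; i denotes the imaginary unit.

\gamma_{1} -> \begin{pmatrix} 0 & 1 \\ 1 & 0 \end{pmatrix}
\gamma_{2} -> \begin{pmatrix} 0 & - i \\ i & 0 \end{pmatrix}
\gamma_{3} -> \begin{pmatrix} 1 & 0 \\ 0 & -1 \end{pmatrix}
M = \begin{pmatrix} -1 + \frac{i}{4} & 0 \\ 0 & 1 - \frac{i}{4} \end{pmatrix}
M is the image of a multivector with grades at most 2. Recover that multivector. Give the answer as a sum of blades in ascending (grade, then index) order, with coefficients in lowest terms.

Method: 1, rho(\gamma_{1}), rho(\gamma_{2}), rho(\gamma_{3}) form a trace-orthogonal basis of the 2x2 complex matrices (tr(X Y) = 2 if X = Y, else 0), so M = m0*1 + m1*rho(\gamma_{1}) + m2*rho(\gamma_{2}) + m3*rho(\gamma_{3}) with m0 = tr(M)/2 = 0, m1 = tr(M rho(\gamma_{1}))/2 = 0, m2 = tr(M rho(\gamma_{2}))/2 = 0, m3 = tr(M rho(\gamma_{3}))/2 = -1 + \frac{i}{4}.
Multiplying table entries, the bivector images are rho(\gamma_{12}) = i*rho(\gamma_{3}), rho(\gamma_{13}) = -i*rho(\gamma_{2}), rho(\gamma_{23}) = i*rho(\gamma_{1}); with real blade coefficients the real parts of m0..m3 are the coefficients of 1, \gamma_{1}, \gamma_{2}, \gamma_{3} and the imaginary parts give the bivectors (\gamma_{23}: Im m1, \gamma_{13}: -Im m2, \gamma_{12}: Im m3).
Answer: -\gamma_{3} + \frac{1}{4} \gamma_{12}


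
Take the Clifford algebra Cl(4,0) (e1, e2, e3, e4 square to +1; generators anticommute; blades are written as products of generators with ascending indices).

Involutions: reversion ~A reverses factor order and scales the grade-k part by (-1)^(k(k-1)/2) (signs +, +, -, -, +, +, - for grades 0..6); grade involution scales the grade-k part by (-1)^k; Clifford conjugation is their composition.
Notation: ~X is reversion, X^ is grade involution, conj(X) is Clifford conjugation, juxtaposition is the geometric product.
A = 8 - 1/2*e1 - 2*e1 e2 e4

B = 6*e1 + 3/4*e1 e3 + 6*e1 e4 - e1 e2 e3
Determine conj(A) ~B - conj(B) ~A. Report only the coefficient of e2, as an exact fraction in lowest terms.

first term: 3 + 48*e1 + 12*e2 - 3/8*e3 - 3*e4 - 6*e1 e3 - 48*e1 e4 + 1/2*e2 e3 - 12*e2 e4 - 2*e3 e4 + 8*e1 e2 e3 - 3/2*e2 e3 e4
second term: 3 - 48*e1 - 12*e2 - 3/8*e3 - 3*e4 - 6*e1 e3 - 48*e1 e4 + 1/2*e2 e3 - 12*e2 e4 + 2*e3 e4 - 8*e1 e2 e3 - 3/2*e2 e3 e4
Answer: 24


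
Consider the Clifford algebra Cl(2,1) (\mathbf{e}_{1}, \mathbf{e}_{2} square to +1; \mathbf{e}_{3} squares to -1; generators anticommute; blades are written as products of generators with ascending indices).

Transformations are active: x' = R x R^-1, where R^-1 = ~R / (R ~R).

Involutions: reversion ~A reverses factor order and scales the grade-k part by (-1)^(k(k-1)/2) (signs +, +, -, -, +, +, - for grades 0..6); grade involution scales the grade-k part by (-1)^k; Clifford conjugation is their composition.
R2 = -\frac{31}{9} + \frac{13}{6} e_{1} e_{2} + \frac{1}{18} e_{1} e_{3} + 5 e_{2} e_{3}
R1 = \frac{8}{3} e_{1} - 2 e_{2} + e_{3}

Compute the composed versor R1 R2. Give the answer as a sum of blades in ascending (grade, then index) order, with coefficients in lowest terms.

Distribute over the terms of R1 (each basis-blade product reordered to ascending indices, repeated generators contracted through their squares):
(\frac{8}{3} e_{1}) R2 = -\frac{248}{27} e_{1} + \frac{52}{9} e_{2} + \frac{4}{27} e_{3} + \frac{40}{3} e_{1} e_{2} e_{3}
(-2 e_{2}) R2 = \frac{13}{3} e_{1} + \frac{62}{9} e_{2} - 10 e_{3} + \frac{1}{9} e_{1} e_{2} e_{3}
(e_{3}) R2 = \frac{1}{18} e_{1} + 5 e_{2} - \frac{31}{9} e_{3} + \frac{13}{6} e_{1} e_{2} e_{3}
Summing the partial products and collecting blades:
Answer: -\frac{259}{54} e_{1} + \frac{53}{3} e_{2} - \frac{359}{27} e_{3} + \frac{281}{18} e_{1} e_{2} e_{3}


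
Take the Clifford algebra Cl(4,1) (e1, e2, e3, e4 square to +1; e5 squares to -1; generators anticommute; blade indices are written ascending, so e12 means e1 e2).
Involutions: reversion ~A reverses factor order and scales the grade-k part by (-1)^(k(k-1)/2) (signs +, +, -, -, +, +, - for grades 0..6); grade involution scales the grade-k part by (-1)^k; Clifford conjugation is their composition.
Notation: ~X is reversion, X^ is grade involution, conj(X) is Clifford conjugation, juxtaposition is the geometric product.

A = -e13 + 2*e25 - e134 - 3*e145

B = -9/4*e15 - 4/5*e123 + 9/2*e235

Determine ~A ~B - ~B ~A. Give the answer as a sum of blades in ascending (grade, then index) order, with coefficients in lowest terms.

first term: 4/5*e2 - 9*e3 - 27/4*e4 + 9/2*e12 - 4/5*e24 - 9/4*e35 + 9/2*e125 - 8/5*e135 + 9/4*e345 + 27/2*e1234 + 9/2*e1245 + 12/5*e2345
second term: 4/5*e2 - 9*e3 - 27/4*e4 - 9/2*e12 + 4/5*e24 + 9/4*e35 - 9/2*e125 + 8/5*e135 - 9/4*e345 + 27/2*e1234 + 9/2*e1245 + 12/5*e2345
Answer: 9*e12 - 8/5*e24 - 9/2*e35 + 9*e125 - 16/5*e135 + 9/2*e345


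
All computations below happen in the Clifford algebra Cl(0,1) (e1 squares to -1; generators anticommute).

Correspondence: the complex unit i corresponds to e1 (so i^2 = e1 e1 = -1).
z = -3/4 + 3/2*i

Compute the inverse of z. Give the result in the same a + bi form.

In blades: z = -3/4 + 3/2*e1.
With qbar = -3/4 - 3/2*e1 (scalar fixed, mapped units negated), z qbar = 45/16 (the sum of squared coefficients), so z^-1 = qbar / (45/16) = -4/15 - 8/15*e1; translating back:
Answer: -4/15 - 8/15*i


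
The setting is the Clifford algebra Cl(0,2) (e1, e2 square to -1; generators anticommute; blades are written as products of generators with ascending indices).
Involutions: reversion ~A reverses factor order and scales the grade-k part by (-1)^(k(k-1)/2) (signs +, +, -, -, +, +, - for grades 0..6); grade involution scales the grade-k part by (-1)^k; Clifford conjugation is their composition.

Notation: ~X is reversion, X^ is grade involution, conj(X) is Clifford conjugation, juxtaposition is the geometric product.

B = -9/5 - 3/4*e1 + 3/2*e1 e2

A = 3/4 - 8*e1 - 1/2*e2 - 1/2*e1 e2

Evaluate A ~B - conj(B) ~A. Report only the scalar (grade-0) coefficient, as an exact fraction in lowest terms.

first term: -81/10 + 1167/80*e1 - 429/40*e2 - 3/5*e1 e2
second term: 27/5 + 1137/80*e1 + 501/40*e2 - 12/5*e1 e2
Answer: -27/2


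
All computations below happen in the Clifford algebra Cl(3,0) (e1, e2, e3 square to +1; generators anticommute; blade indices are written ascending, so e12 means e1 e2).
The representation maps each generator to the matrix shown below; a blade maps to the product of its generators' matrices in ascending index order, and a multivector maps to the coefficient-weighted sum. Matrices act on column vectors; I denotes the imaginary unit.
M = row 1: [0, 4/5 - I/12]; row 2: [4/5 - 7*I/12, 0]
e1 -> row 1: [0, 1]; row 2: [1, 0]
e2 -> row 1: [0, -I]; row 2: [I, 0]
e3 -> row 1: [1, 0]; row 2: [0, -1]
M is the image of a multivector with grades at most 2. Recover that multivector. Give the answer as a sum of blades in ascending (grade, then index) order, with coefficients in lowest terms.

Method: 1, rho(e1), rho(e2), rho(e3) form a trace-orthogonal basis of the 2x2 complex matrices (tr(X Y) = 2 if X = Y, else 0), so M = m0*1 + m1*rho(e1) + m2*rho(e2) + m3*rho(e3) with m0 = tr(M)/2 = 0, m1 = tr(M rho(e1))/2 = 4/5 - I/3, m2 = tr(M rho(e2))/2 = -1/4, m3 = tr(M rho(e3))/2 = 0.
Multiplying table entries, the bivector images are rho(e12) = I*rho(e3), rho(e13) = -I*rho(e2), rho(e23) = I*rho(e1); with real blade coefficients the real parts of m0..m3 are the coefficients of 1, e1, e2, e3 and the imaginary parts give the bivectors (e23: Im m1, e13: -Im m2, e12: Im m3).
Answer: 4/5*e1 - 1/4*e2 - 1/3*e23


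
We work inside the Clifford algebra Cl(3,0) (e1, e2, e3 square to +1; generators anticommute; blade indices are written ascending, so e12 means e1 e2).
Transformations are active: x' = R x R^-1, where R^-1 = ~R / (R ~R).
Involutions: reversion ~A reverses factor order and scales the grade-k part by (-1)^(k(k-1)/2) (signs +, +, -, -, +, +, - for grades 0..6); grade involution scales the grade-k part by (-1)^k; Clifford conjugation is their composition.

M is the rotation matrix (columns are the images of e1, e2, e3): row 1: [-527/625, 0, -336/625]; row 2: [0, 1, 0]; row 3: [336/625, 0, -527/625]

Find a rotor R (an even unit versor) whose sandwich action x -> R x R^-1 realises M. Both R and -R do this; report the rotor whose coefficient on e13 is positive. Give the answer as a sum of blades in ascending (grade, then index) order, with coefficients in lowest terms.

Method: write R = a + b12*e12 + b13*e13 + b23*e23 with a^2 + b12^2 + b13^2 + b23^2 = 1 (so R^-1 = ~R). Expanding the columns R e_j ~R gives tr M = 4a^2 - 1 and, from the antisymmetric part, M21 - M12 = -4a*b12, M13 - M31 = 4a*b13, M32 - M23 = -4a*b23.
Here tr M = -429/625, so a^2 = (1 + tr M)/4 = 49/625 and a = ±7/25. Taking a = 7/25: M21 - M12 = 0, M13 - M31 = -672/625, M32 - M23 = 0, giving b12 = 0, b13 = -24/25, b23 = 0, i.e. R = 7/25 - 24/25*e13.
Its e13 coefficient is negative, so report the other preimage -R.
Answer: -7/25 + 24/25*e13. Why the constraint matters: R and -R act identically through the sandwich — M has trace -429/625 either way — so only the sign condition on e13 picks one of the two preimages.


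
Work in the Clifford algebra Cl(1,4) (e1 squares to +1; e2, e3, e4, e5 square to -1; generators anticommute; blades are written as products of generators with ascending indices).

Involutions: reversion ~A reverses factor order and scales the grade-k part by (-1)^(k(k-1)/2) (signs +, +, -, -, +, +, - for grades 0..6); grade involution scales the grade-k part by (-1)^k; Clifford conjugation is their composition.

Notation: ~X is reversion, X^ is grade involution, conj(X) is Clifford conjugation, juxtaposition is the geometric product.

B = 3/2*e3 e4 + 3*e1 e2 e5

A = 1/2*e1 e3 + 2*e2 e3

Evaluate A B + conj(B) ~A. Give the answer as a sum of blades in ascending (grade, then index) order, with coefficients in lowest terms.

first term: -3/4*e1 e4 - 3*e2 e4 + 6*e1 e3 e5 + 3/2*e2 e3 e5
second term: 3/4*e1 e4 + 3*e2 e4 + 6*e1 e3 e5 + 3/2*e2 e3 e5
Answer: 12*e1 e3 e5 + 3*e2 e3 e5


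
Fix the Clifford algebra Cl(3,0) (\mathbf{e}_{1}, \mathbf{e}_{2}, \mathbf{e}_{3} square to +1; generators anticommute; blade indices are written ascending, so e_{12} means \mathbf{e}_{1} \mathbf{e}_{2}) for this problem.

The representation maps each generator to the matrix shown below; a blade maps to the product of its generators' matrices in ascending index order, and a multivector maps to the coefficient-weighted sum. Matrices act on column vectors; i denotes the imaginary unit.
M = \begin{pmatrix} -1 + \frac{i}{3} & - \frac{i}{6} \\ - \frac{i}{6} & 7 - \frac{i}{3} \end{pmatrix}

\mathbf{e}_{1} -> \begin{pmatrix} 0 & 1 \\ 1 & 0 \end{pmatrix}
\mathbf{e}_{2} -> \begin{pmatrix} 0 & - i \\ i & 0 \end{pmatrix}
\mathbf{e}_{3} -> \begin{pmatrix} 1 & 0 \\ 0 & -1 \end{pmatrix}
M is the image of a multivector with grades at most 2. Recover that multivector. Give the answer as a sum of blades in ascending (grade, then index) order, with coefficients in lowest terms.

Method: 1, rho(e_{1}), rho(e_{2}), rho(e_{3}) form a trace-orthogonal basis of the 2x2 complex matrices (tr(X Y) = 2 if X = Y, else 0), so M = m0*1 + m1*rho(e_{1}) + m2*rho(e_{2}) + m3*rho(e_{3}) with m0 = tr(M)/2 = 3, m1 = tr(M rho(e_{1}))/2 = - \frac{i}{6}, m2 = tr(M rho(e_{2}))/2 = 0, m3 = tr(M rho(e_{3}))/2 = -4 + \frac{i}{3}.
Multiplying table entries, the bivector images are rho(e_{12}) = i*rho(e_{3}), rho(e_{13}) = -i*rho(e_{2}), rho(e_{23}) = i*rho(e_{1}); with real blade coefficients the real parts of m0..m3 are the coefficients of 1, e_{1}, e_{2}, e_{3} and the imaginary parts give the bivectors (e_{23}: Im m1, e_{13}: -Im m2, e_{12}: Im m3).
Answer: 3 - 4 e_{3} + \frac{1}{3} e_{12} - \frac{1}{6} e_{23}


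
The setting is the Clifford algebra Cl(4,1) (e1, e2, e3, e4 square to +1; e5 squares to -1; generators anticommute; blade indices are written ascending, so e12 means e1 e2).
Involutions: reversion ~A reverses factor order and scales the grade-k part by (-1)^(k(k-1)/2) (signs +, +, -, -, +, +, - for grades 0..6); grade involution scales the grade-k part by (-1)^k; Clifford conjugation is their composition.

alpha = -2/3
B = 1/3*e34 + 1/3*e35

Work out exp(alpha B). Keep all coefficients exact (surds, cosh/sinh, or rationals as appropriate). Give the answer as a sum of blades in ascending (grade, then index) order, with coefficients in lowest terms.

B^2 term by term: the squares give (1/3)^2*(e34)^2 + (1/3)^2*(e35)^2 = 1/9*(-1) + 1/9*(+1) = 0 (each basis 2-blade squares to minus the product of its generators' squares); cross terms between blades sharing an index anticommute and cancel. So B^2 = 0.
B^2 = 0, so the series truncates immediately: exp(alpha B) = 1 + alpha B (parabolic case).
Answer: 1 - 2/9*e34 - 2/9*e35


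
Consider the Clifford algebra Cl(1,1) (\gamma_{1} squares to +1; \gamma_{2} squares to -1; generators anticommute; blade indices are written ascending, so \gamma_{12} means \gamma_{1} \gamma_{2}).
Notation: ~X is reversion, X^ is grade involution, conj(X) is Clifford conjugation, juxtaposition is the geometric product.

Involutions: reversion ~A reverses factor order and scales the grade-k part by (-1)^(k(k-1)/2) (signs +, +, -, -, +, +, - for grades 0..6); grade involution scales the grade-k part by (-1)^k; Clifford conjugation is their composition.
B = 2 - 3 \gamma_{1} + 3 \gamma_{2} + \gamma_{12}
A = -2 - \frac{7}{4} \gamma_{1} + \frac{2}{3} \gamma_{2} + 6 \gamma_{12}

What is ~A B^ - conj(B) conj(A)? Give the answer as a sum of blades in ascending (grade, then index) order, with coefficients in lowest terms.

first term: -\frac{53}{4} - \frac{161}{6} \gamma_{1} + \frac{283}{12} \gamma_{2} - \frac{43}{4} \gamma_{12}
second term: \frac{21}{4} + \frac{89}{6} \gamma_{1} - \frac{139}{12} \gamma_{2} - \frac{27}{4} \gamma_{12}
Answer: -\frac{37}{2} - \frac{125}{3} \gamma_{1} + \frac{211}{6} \gamma_{2} - 4 \gamma_{12}


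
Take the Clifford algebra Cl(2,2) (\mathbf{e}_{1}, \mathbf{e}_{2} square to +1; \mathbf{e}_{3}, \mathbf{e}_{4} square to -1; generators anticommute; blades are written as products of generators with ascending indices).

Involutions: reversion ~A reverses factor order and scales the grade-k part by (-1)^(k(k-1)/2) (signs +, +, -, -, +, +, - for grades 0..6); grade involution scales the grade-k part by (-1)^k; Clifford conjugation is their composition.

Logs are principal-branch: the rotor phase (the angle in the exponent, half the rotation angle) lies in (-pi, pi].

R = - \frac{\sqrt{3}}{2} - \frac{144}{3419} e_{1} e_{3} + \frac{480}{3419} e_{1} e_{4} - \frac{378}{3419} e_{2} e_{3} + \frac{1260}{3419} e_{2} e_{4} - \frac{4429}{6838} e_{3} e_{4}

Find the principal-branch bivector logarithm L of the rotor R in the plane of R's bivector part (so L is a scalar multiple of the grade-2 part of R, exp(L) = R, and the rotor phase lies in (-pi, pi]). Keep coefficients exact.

The scalar part of R is - \frac{\sqrt{3}}{2}, so the principal-branch rotor phase is pinned; divide the bivector part by its sine to get the unit plane — L is the phase times that plane.
Concretely: cos(phase) = - \frac{\sqrt{3}}{2} gives phase = ±\frac{5 \pi}{6}, and since phase/sin(phase) is even the sign is immaterial: L = (phase/sin(phase)) * <R>_2 = (\frac{5 \pi}{3}) * <R>_2.
Answer: - \frac{240 \pi}{3419} e_{1} e_{3} + \frac{800 \pi}{3419} e_{1} e_{4} - \frac{630 \pi}{3419} e_{2} e_{3} + \frac{2100 \pi}{3419} e_{2} e_{4} - \frac{22145 \pi}{20514} e_{3} e_{4}


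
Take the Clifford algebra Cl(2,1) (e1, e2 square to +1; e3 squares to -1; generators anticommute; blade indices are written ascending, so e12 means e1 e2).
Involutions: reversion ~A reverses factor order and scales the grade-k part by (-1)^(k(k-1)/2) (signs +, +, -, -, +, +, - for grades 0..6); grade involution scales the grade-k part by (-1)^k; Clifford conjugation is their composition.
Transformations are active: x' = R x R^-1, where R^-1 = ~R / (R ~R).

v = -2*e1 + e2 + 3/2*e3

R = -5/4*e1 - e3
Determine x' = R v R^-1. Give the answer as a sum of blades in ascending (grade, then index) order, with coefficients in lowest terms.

~R = -5/4*e1 - e3, and R ~R = 9/16, so R^-1 = ~R / (9/16).
R v = 4 - 5/4*e12 - 31/8*e13 + e23
Answer: -142/9*e1 - e2 - 283/18*e3


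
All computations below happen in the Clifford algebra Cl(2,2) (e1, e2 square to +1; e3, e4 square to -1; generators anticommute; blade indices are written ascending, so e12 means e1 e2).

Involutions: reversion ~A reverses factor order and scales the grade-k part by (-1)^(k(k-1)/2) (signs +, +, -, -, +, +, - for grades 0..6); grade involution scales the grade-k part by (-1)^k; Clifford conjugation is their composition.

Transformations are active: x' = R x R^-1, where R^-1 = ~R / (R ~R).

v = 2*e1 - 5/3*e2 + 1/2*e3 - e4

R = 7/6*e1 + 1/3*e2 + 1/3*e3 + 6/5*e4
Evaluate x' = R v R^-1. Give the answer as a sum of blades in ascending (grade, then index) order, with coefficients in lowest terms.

~R = 7/6*e1 + 1/3*e2 + 1/3*e3 + 6/5*e4, and R ~R = -71/900, so R^-1 = ~R / (-71/900).
R v = 253/90 - 47/18*e12 - 1/12*e13 - 107/30*e14 + 13/18*e23 + 5/3*e24 - 14/15*e34
Answer: -18136/213*e1 - 4705/213*e2 - 10333/426*e3 - 6001/71*e4


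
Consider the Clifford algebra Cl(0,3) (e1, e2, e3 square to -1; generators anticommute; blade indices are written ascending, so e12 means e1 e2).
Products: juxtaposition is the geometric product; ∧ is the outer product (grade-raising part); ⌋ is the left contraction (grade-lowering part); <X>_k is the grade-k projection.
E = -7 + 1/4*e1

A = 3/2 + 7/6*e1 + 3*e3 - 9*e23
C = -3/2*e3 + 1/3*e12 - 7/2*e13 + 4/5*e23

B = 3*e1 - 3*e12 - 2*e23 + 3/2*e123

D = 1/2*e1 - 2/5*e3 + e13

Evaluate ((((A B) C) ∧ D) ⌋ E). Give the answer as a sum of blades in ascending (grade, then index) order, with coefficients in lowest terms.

step 1: -43/2 + 18*e1 - 5/2*e2 - 9*e12 + 18*e13 - 19/4*e23 - 433/12*e123
step 2: 349/5 + 1651/30*e1 + 679/6*e2 + 1967/18*e3 - 3811/60*e12 + 808/15*e13 + 241/20*e23 + 383/20*e123
step 3: 349/10*e1 - 698/25*e3 - 679/12*e12 - 6167/900*e13 - 679/15*e23 - 16347/200*e123
step 4: -349/40
Answer: -349/40


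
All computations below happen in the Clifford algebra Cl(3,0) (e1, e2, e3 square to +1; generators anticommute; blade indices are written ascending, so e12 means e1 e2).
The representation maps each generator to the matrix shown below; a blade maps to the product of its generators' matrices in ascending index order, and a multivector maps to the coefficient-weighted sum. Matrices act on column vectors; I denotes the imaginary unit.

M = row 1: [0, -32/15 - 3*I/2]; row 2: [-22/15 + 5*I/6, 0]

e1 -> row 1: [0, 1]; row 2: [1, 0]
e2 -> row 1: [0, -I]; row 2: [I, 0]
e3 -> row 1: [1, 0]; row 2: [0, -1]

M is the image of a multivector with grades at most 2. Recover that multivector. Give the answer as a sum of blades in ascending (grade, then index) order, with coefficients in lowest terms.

Method: 1, rho(e1), rho(e2), rho(e3) form a trace-orthogonal basis of the 2x2 complex matrices (tr(X Y) = 2 if X = Y, else 0), so M = m0*1 + m1*rho(e1) + m2*rho(e2) + m3*rho(e3) with m0 = tr(M)/2 = 0, m1 = tr(M rho(e1))/2 = -9/5 - I/3, m2 = tr(M rho(e2))/2 = 7/6 - I/3, m3 = tr(M rho(e3))/2 = 0.
Multiplying table entries, the bivector images are rho(e12) = I*rho(e3), rho(e13) = -I*rho(e2), rho(e23) = I*rho(e1); with real blade coefficients the real parts of m0..m3 are the coefficients of 1, e1, e2, e3 and the imaginary parts give the bivectors (e23: Im m1, e13: -Im m2, e12: Im m3).
Answer: -9/5*e1 + 7/6*e2 + 1/3*e13 - 1/3*e23


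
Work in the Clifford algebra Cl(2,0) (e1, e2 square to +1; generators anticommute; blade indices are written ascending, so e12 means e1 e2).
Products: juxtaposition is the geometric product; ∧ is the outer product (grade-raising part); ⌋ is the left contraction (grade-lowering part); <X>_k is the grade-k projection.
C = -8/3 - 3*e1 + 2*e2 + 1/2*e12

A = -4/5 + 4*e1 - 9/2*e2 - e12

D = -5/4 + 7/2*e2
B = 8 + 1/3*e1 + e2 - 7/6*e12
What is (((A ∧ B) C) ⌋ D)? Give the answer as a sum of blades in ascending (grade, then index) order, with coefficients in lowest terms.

step 1: -32/5 + 476/15*e1 - 184/5*e2 - 47/30*e12
step 2: -3019/20 - 2257/45*e1 + 193/2*e2 - 2068/45*e12
step 3: 8423/16 - 21133/40*e2
Answer: 8423/16 - 21133/40*e2


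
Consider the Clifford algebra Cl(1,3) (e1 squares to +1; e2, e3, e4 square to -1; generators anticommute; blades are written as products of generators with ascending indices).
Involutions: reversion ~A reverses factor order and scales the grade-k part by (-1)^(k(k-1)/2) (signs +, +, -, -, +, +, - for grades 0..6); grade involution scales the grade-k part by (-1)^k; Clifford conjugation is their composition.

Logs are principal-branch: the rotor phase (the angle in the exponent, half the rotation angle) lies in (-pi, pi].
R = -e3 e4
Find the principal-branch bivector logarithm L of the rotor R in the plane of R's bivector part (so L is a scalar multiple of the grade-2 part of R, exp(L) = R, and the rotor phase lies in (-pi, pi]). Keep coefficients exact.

The scalar part of R is 0, which fixes the principal-branch rotor phase; the unit plane is then the bivector part divided by the sine of that phase, and L is that plane scaled by the phase.
Concretely: cos(phase) = 0 gives phase = ±pi/2, and since phase/sin(phase) is even the sign is immaterial: L = (phase/sin(phase)) * <R>_2 = (pi/2) * <R>_2.
Answer: -pi/2*e3 e4


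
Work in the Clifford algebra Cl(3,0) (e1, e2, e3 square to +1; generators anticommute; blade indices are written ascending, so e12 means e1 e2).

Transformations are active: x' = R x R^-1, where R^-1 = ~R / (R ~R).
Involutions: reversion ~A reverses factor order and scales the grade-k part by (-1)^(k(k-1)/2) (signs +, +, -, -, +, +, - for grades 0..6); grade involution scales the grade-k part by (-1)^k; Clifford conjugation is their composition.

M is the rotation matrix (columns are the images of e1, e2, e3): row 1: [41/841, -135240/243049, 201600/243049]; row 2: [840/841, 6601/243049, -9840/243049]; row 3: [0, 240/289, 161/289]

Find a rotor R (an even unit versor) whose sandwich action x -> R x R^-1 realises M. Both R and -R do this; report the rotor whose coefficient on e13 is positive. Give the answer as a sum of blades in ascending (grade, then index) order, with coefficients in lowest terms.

Method: write R = a + b12*e12 + b13*e13 + b23*e23 with a^2 + b12^2 + b13^2 + b23^2 = 1 (so R^-1 = ~R). Expanding the columns R e_j ~R gives tr M = 4a^2 - 1 and, from the antisymmetric part, M21 - M12 = -4a*b12, M13 - M31 = 4a*b13, M32 - M23 = -4a*b23.
Here tr M = 153851/243049, so a^2 = (1 + tr M)/4 = 99225/243049 and a = ±315/493. Taking a = 315/493: M21 - M12 = 378000/243049, M13 - M31 = 201600/243049, M32 - M23 = 211680/243049, giving b12 = -300/493, b13 = 160/493, b23 = -168/493, i.e. R = 315/493 - 300/493*e12 + 160/493*e13 - 168/493*e23.
Its e13 coefficient is already positive.
Answer: 315/493 - 300/493*e12 + 160/493*e13 - 168/493*e23. Recall the cover is two-to-one: with M of trace 153851/243049, both preimages act alike, and the stated e13 sign chooses the sheet.


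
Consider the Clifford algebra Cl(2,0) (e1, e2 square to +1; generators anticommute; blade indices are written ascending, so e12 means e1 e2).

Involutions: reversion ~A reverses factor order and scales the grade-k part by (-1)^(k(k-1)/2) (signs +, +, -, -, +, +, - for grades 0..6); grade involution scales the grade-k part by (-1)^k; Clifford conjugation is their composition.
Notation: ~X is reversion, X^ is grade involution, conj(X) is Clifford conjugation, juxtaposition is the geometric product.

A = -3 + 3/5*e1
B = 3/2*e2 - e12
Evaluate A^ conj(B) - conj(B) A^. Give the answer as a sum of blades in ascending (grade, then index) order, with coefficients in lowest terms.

first term: 39/10*e2 - 21/10*e12
second term: 51/10*e2 - 39/10*e12
Answer: -6/5*e2 + 9/5*e12


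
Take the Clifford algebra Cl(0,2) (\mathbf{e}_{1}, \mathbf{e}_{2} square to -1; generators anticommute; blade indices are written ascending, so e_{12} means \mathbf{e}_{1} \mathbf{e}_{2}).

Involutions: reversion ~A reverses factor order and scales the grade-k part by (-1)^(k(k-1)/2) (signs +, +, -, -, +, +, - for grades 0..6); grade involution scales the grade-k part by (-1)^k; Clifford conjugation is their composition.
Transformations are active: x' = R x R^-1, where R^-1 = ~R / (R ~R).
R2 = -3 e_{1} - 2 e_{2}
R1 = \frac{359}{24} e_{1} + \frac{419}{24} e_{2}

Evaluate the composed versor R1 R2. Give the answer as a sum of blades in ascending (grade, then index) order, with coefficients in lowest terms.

Distribute over the terms of R1 (each basis-blade product reordered to ascending indices, repeated generators contracted through their squares):
(\frac{359}{24} e_{1}) R2 = \frac{359}{8} - \frac{359}{12} e_{12}
(\frac{419}{24} e_{2}) R2 = \frac{419}{12} + \frac{419}{8} e_{12}
Summing the partial products and collecting blades:
Answer: \frac{1915}{24} + \frac{539}{24} e_{12}


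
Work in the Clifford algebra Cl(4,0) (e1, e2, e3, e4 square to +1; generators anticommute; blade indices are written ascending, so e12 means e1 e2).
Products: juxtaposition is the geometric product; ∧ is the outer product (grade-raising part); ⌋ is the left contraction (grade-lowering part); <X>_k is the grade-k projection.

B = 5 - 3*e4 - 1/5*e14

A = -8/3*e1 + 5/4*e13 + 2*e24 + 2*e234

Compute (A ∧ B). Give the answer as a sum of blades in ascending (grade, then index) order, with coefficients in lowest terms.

step 1: -40/3*e1 + 25/4*e13 + 8*e14 + 10*e24 - 15/4*e134 + 10*e234
Answer: -40/3*e1 + 25/4*e13 + 8*e14 + 10*e24 - 15/4*e134 + 10*e234


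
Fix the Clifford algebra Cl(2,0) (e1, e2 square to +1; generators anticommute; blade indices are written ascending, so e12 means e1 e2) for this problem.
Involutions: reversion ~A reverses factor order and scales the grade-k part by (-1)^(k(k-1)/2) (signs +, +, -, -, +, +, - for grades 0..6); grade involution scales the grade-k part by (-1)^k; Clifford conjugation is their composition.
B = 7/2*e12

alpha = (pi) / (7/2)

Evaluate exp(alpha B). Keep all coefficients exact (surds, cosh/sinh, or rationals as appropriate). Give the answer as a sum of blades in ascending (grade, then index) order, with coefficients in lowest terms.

B^2 = (7/2)^2*(e12)^2 = 49/4*(-1) = -49/4 (a basis 2-blade squares to minus the product of its generators' squares).
B^2 = -49/4 — circular case — the even/odd split gives cos and sin: l = 7/2, alpha*l = pi, so exp(alpha B) = cos(pi) + (sin(pi)/(7/2))*B = -1 + (0)*B.
Answer: -1


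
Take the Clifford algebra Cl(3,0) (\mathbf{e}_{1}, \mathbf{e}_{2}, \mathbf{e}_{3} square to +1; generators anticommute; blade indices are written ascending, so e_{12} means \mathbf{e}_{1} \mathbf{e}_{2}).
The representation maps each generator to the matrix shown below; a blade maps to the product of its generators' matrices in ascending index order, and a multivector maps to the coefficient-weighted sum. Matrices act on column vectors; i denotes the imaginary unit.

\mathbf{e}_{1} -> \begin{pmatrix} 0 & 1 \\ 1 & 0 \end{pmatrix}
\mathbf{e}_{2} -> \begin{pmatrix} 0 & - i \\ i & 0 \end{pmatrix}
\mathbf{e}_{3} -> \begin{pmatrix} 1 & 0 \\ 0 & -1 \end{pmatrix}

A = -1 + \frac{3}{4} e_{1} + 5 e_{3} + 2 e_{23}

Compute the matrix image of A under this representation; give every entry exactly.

Bivector images (products of the table entries): rho(e_{23}) = rho(\mathbf{e}_{2})rho(\mathbf{e}_{3}) = \begin{pmatrix} 0 & i \\ i & 0 \end{pmatrix}.
M = (-1)*1 + (\frac{3}{4})*rho(e_{1}) + (5)*rho(e_{3}) + (2)*rho(e_{23}), summed entrywise (1 is the identity matrix):
Answer: \begin{pmatrix} 4 & \frac{3}{4} + 2 i \\ \frac{3}{4} + 2 i & -6 \end{pmatrix}


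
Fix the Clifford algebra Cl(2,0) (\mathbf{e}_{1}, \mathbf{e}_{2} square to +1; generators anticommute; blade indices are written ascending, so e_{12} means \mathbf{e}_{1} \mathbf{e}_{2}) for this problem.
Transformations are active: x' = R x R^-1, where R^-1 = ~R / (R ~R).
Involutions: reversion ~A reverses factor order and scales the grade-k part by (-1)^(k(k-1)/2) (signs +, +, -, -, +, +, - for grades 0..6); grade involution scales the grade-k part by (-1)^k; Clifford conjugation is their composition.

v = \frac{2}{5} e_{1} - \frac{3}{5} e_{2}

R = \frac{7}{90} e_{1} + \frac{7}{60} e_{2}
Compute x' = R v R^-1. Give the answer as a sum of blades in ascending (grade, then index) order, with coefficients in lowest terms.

~R = \frac{7}{90} e_{1} + \frac{7}{60} e_{2}, and R ~R = \frac{637}{32400}, so R^-1 = ~R / (\frac{637}{32400}).
R v = -\frac{7}{180} - \frac{7}{75} e_{12}
Answer: -\frac{46}{65} e_{1} + \frac{9}{65} e_{2}
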